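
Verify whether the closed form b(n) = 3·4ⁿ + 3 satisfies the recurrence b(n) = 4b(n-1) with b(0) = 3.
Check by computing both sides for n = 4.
From the recurrence with b(0) = 3:
  b(0) = 3, b(1) = 12, b(2) = 48, b(3) = 192, b(4) = 768
  so the recurrence gives b(4) = 768.
From the proposed closed form b(n) = 3·4ⁿ + 3:
  b(4) = 771.
The recurrence gives 768 but the closed form gives 771, so the closed form does not satisfy the recurrence.

No, the closed form is incorrect.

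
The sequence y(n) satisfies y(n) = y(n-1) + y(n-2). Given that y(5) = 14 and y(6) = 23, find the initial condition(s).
Work backwards using y(k) = y(k+2) - y(k+1):
y(4) = y(6) - y(5) = 23 - 14 = 9
y(3) = y(5) - y(4) = 14 - 9 = 5
y(2) = y(4) - y(3) = 9 - 5 = 4
y(1) = y(3) - y(2) = 5 - 4 = 1
y(0) = y(2) - y(1) = 4 - 1 = 3

y(0) = 3, y(1) = 1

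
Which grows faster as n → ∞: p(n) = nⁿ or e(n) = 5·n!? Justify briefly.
Comparing growth rates:
Growth-rate hierarchy: log n ≺ any polynomial ≺ any exponential cⁿ (c>1) ≺ n! ≺ nⁿ.
super-exponential nⁿ dominates factorial asymptotically.

p(n) grows faster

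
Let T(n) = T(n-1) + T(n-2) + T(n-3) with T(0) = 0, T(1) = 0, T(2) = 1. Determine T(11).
Computing the sequence terms:
0, 0, 1, 1, 2, 4, 7, 13, 24, 44, 81, 149

149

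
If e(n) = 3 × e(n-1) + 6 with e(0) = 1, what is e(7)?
Computing step by step:
e(0) = 1
e(1) = 3 × 1 + 6 = 9
e(2) = 3 × 9 + 6 = 33
e(3) = 3 × 33 + 6 = 105
e(4) = 3 × 105 + 6 = 321
e(5) = 3 × 321 + 6 = 969
e(6) = 3 × 969 + 6 = 2913
e(7) = 3 × 2913 + 6 = 8745

8745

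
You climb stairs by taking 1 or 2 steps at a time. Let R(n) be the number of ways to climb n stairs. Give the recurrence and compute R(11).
Condition on the size of the last step (1 to 2): before it there were n-1, …, n-2 stairs climbed, and these cases are disjoint, so R(n) = R(n-1) + R(n-2) (Fibonacci-type sequence).
Initial conditions by direct count (compositions of i into parts ≤ 2): R(1) = 1; R(2) = 2.
Iterating the recurrence: R(3) = 3, R(4) = 5, R(5) = 8, R(6) = 13, R(7) = 21, R(8) = 34, R(9) = 55, R(10) = 89, R(11) = 144.

R(n) = R(n-1) + R(n-2), R(1) = 1, R(2) = 2; R(11) = 144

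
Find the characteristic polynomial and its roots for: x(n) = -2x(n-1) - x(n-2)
Substitute x(n) = rⁿ and divide through by rⁿ⁻²: r² + 2r + 1 = 0
Factor: (r + 1)² = 0, so r = -1 (double root).
General solution: x(n) = (A + Bn)·(-1)ⁿ

Characteristic: r² + 2r + 1 = 0, Roots: r = -1 (double root)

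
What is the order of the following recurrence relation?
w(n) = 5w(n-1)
The order is the largest lag k for which w(n-k) appears. Here the deepest term is w(n-1), so the order is 1.

Order 1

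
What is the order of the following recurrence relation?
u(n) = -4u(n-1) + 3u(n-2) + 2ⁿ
The order is the largest lag k for which u(n-k) appears. Here the deepest term is u(n-2) (the 2ⁿ term is non-homogeneous and does not affect the order), so the order is 2.

Order 2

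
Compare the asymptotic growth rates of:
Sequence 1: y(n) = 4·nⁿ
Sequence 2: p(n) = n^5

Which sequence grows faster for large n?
Comparing growth rates:
Growth-rate hierarchy: log n ≺ any polynomial ≺ any exponential cⁿ (c>1) ≺ n! ≺ nⁿ.
super-exponential nⁿ dominates polynomial degree 5 asymptotically.

y(n) grows faster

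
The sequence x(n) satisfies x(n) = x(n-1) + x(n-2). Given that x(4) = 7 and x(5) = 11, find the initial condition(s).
Work backwards using x(k) = x(k+2) - x(k+1):
x(3) = x(5) - x(4) = 11 - 7 = 4
x(2) = x(4) - x(3) = 7 - 4 = 3
x(1) = x(3) - x(2) = 4 - 3 = 1
x(0) = x(2) - x(1) = 3 - 1 = 2

x(0) = 2, x(1) = 1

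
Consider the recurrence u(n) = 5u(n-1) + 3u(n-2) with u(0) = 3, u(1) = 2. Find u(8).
Computing the sequence terms:
3, 2, 19, 101, 562, 3113, 17251, 95594, 529723

529723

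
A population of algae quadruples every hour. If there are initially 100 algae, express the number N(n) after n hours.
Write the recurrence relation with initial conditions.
Each hour multiplies the count by 4, so the count after n hours depends only on the count after n-1 hours: N(n) = 4 × N(n-1). The starting count gives N(0) = 100.
Unrolling n times gives the closed form N(n) = 100 × 4ⁿ.

N(n) = 4 × N(n-1), N(0) = 100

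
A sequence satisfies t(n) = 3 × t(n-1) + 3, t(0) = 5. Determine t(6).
Computing step by step:
t(0) = 5
t(1) = 3 × 5 + 3 = 18
t(2) = 3 × 18 + 3 = 57
t(3) = 3 × 57 + 3 = 174
t(4) = 3 × 174 + 3 = 525
t(5) = 3 × 525 + 3 = 1578
t(6) = 3 × 1578 + 3 = 4737

4737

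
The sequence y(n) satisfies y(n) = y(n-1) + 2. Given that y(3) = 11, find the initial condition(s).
y(3) = y(0) + 3·2, so y(0) = 11 - 6 = 5.

y(0) = 5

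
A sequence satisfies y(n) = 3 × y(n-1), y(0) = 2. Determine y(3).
Computing step by step:
y(0) = 2
y(1) = 3 × 2 = 6
y(2) = 3 × 6 = 18
y(3) = 3 × 18 = 54

54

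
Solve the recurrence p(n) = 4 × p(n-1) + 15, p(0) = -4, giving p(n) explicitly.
Recurrence: p(n) = 4 × p(n-1) + 15, initial: p(0) = -4.
Try p(n) = A·4ⁿ + C. Substituting: A·4ⁿ + C = 4(A·4ⁿ⁻¹ + C) + 15 = A·4ⁿ + 4C + 15, so C = 4C + 15, giving C = -5. Then p(0) = A - 5 = -4 gives A = 1.

p(n) = 4ⁿ - 5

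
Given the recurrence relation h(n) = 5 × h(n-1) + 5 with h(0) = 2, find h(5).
Computing step by step:
h(0) = 2
h(1) = 5 × 2 + 5 = 15
h(2) = 5 × 15 + 5 = 80
h(3) = 5 × 80 + 5 = 405
h(4) = 5 × 405 + 5 = 2030
h(5) = 5 × 2030 + 5 = 10155

10155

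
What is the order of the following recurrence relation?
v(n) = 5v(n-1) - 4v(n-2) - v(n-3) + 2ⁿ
The order is the largest lag k for which v(n-k) appears. Here the deepest term is v(n-3) (the 2ⁿ term is non-homogeneous and does not affect the order), so the order is 3.

Order 3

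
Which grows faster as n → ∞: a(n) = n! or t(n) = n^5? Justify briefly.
Comparing growth rates:
Growth-rate hierarchy: log n ≺ any polynomial ≺ any exponential cⁿ (c>1) ≺ n! ≺ nⁿ.
factorial dominates polynomial degree 5 asymptotically.

a(n) grows faster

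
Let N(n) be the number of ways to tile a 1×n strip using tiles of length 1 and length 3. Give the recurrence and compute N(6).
Condition on the last tile: it has length 1 (leaving a 1×(n-1) strip) or length 3 (leaving a 1×(n-3) strip), so N(n) = N(n-1) + N(n-3) (order-3 linear recurrence).
For 0 ≤ i < 3 only unit tiles fit, so N(i) = 1.
Iterating the recurrence: N(3) = 2, N(4) = 3, N(5) = 4, N(6) = 6.

N(n) = N(n-1) + N(n-3), with N(i) = 1 for 0 ≤ i < 3; N(6) = 6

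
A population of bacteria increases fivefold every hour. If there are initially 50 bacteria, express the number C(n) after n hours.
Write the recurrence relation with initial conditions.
Each hour multiplies the count by 5, so the count after n hours depends only on the count after n-1 hours: C(n) = 5 × C(n-1). The starting count gives C(0) = 50.
Unrolling n times gives the closed form C(n) = 50 × 5ⁿ.

C(n) = 5 × C(n-1), C(0) = 50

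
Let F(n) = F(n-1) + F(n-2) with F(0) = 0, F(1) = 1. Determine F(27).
Computing the sequence terms:
0, 1, 1, 2, 3, 5, 8, 13, 21, 34, 55, 89, 144, 233, 377, 610, 987, 1597, 2584, 4181, 6765, 10946, 17711, 28657, 46368, 75025, 121393, 196418

196418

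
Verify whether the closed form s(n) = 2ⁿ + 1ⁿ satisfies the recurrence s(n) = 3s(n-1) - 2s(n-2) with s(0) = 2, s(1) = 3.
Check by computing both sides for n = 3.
From the recurrence with s(0) = 2, s(1) = 3:
  s(0) = 2, s(1) = 3, s(2) = 5, s(3) = 9
  so the recurrence gives s(3) = 9.
From the proposed closed form s(n) = 2ⁿ + 1ⁿ:
  s(3) = 9.
Both sides give 9 at n = 3, and the initial condition(s) match, so the closed form is consistent.

Yes, the closed form is correct.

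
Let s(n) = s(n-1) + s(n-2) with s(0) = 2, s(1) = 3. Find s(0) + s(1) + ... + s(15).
Computing the sequence terms: 2, 3, 5, 8, 13, 21, 34, 55, 89, 144, 233, 377, 610, 987, 1597, 2584
Adding these values together:

6762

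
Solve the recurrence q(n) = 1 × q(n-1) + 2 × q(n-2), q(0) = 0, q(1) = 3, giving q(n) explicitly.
Recurrence: q(n) = 1 × q(n-1) + 2 × q(n-2), initial: q(0) = 0, q(1) = 3.
Characteristic equation: r² - 1r - 2 = 0, which factors as (r - 2)(r + 1) = 0, so r = 2, -1. General solution q(n) = A·2ⁿ + B·(-1)ⁿ. From q(0) = 0: A + B = 0. From q(1) = 3: 2A - 1B = 3. Solving gives A = 1, B = -1.

q(n) = 2ⁿ - (-1)ⁿ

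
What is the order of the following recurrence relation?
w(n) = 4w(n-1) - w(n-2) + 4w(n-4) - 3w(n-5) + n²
The order is the largest lag k for which w(n-k) appears. Here the deepest term is w(n-5) (the n² term is non-homogeneous and does not affect the order), so the order is 5.

Order 5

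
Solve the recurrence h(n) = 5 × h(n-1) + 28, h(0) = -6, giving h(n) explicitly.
Recurrence: h(n) = 5 × h(n-1) + 28, initial: h(0) = -6.
Try h(n) = A·5ⁿ + C. Substituting: A·5ⁿ + C = 5(A·5ⁿ⁻¹ + C) + 28 = A·5ⁿ + 5C + 28, so C = 5C + 28, giving C = -7. Then h(0) = A - 7 = -6 gives A = 1.

h(n) = 5ⁿ - 7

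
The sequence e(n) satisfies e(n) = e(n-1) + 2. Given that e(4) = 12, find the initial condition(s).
e(4) = e(0) + 4·2, so e(0) = 12 - 8 = 4.

e(0) = 4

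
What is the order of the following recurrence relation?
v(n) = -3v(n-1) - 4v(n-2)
The order is the largest lag k for which v(n-k) appears. Here the deepest term is v(n-2), so the order is 2.

Order 2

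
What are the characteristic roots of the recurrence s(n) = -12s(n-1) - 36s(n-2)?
Substitute s(n) = rⁿ and divide through by rⁿ⁻²: r² + 12r + 36 = 0
Factor: (r + 6)² = 0, so r = -6 (double root).
General solution: s(n) = (A + Bn)·(-6)ⁿ

Characteristic: r² + 12r + 36 = 0, Roots: r = -6 (double root)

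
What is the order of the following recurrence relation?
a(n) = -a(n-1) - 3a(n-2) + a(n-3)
The order is the largest lag k for which a(n-k) appears. Here the deepest term is a(n-3), so the order is 3.

Order 3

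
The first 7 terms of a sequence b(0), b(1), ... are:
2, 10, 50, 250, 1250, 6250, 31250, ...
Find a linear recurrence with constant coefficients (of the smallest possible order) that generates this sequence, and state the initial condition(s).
Look for the lowest-order linear relation among consecutive terms.
Observation: each term is 5× the previous.
Check at n=2: 5·10 = 50. ✓

b(n) = 5 × b(n-1), b(0) = 2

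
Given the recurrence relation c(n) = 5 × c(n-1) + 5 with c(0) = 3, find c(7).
Computing step by step:
c(0) = 3
c(1) = 5 × 3 + 5 = 20
c(2) = 5 × 20 + 5 = 105
c(3) = 5 × 105 + 5 = 530
c(4) = 5 × 530 + 5 = 2655
c(5) = 5 × 2655 + 5 = 13280
c(6) = 5 × 13280 + 5 = 66405
c(7) = 5 × 66405 + 5 = 332030

332030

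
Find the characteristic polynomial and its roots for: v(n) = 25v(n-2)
Substitute v(n) = rⁿ and divide through by rⁿ⁻²: r² - 25 = 0
Factor: (r - 5)(r + 5) = 0, so r = 5, -5.
General solution: v(n) = A·5ⁿ + B·(-5)ⁿ

Characteristic: r² - 25 = 0, Roots: r = 5, -5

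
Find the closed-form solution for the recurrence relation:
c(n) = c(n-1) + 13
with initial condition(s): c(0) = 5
Recurrence: c(n) = c(n-1) + 13, initial: c(0) = 5.
Each step adds 13, so c(n) = c(0) + 13n = 13n + 5.

c(n) = 13n + 5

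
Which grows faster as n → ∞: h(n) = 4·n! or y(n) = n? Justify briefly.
Comparing growth rates:
Growth-rate hierarchy: log n ≺ any polynomial ≺ any exponential cⁿ (c>1) ≺ n! ≺ nⁿ.
factorial dominates polynomial degree 1 asymptotically.

h(n) grows faster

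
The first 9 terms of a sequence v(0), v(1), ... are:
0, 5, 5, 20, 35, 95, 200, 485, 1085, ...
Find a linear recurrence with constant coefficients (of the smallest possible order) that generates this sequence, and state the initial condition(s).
Look for the lowest-order linear relation among consecutive terms.
Observation: v(n) - 1·v(n-1) - (3)·v(n-2) = 0 holds for the shown terms, and no order-1 relation v(n) = α·v(n-1) + β fits.
Check at n=3: 1·5 + (3)·5 = 20. ✓

v(n) = v(n-1) + 3v(n-2), v(0) = 0, v(1) = 5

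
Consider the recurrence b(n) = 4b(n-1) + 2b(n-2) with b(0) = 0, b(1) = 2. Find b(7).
Computing the sequence terms:
0, 2, 8, 36, 160, 712, 3168, 14096

14096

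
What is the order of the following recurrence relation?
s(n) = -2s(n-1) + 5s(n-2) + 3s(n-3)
The order is the largest lag k for which s(n-k) appears. Here the deepest term is s(n-3), so the order is 3.

Order 3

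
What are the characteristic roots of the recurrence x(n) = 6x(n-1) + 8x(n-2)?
Substitute x(n) = rⁿ and divide through by rⁿ⁻²: r² - 6r - 8 = 0
Discriminant: 6² + 4·8 = 68, not a perfect square, so by the quadratic formula r = (6 ± √68)/2.
General solution: x(n) = A·r₁ⁿ + B·r₂ⁿ where r₁,r₂ = (6 ± √68)/2

Characteristic: r² - 6r - 8 = 0, Roots: r = (6 ± √68)/2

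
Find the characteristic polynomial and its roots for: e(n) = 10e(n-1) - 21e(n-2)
Substitute e(n) = rⁿ and divide through by rⁿ⁻²: r² - 10r + 21 = 0
Factor: (r - 3)(r - 7) = 0, so r = 3, 7.
General solution: e(n) = A·3ⁿ + B·7ⁿ

Characteristic: r² - 10r + 21 = 0, Roots: r = 3, 7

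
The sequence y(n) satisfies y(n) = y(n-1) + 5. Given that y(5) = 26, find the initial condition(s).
y(5) = y(0) + 5·5, so y(0) = 26 - 25 = 1.

y(0) = 1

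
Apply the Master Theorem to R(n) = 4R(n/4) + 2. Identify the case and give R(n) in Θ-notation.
Master Theorem template: R(n) = a·R(n/b) + f(n).
Here: a=4, b=4, f(n)=2
Compute log_b(a) = log_4(4) = 1.
f(n) = 2 = O(n^(1-ε)) with ε = 1. Case 1: R(n) = Θ(n^log_b(a)) = Θ(n).

Case 1: R(n) = Θ(n)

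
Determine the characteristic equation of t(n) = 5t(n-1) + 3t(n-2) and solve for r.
Substitute t(n) = rⁿ and divide through by rⁿ⁻²: r² - 5r - 3 = 0
Discriminant: 5² + 4·3 = 37, not a perfect square, so by the quadratic formula r = (5 ± √37)/2.
General solution: t(n) = A·r₁ⁿ + B·r₂ⁿ where r₁,r₂ = (5 ± √37)/2

Characteristic: r² - 5r - 3 = 0, Roots: r = (5 ± √37)/2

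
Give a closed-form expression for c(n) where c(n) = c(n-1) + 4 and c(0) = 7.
Recurrence: c(n) = c(n-1) + 4, initial: c(0) = 7.
Each step adds 4, so c(n) = c(0) + 4n = 4n + 7.

c(n) = 4n + 7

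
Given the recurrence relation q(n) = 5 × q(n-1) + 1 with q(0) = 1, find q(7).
Computing step by step:
q(0) = 1
q(1) = 5 × 1 + 1 = 6
q(2) = 5 × 6 + 1 = 31
q(3) = 5 × 31 + 1 = 156
q(4) = 5 × 156 + 1 = 781
q(5) = 5 × 781 + 1 = 3906
q(6) = 5 × 3906 + 1 = 19531
q(7) = 5 × 19531 + 1 = 97656

97656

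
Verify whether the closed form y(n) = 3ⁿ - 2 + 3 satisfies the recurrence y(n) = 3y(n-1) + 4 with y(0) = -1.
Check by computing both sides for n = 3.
From the recurrence with y(0) = -1:
  y(0) = -1, y(1) = 1, y(2) = 7, y(3) = 25
  so the recurrence gives y(3) = 25.
From the proposed closed form y(n) = 3ⁿ - 2 + 3:
  y(3) = 28.
The recurrence gives 25 but the closed form gives 28, so the closed form does not satisfy the recurrence.

No, the closed form is incorrect.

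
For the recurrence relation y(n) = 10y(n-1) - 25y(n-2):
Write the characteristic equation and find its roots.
Substitute y(n) = rⁿ and divide through by rⁿ⁻²: r² - 10r + 25 = 0
Factor: (r - 5)² = 0, so r = 5 (double root).
General solution: y(n) = (A + Bn)·5ⁿ

Characteristic: r² - 10r + 25 = 0, Roots: r = 5 (double root)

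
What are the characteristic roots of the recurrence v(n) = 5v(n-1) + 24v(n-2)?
Substitute v(n) = rⁿ and divide through by rⁿ⁻²: r² - 5r - 24 = 0
Factor: (r + 3)(r - 8) = 0, so r = -3, 8.
General solution: v(n) = A·(-3)ⁿ + B·8ⁿ

Characteristic: r² - 5r - 24 = 0, Roots: r = -3, 8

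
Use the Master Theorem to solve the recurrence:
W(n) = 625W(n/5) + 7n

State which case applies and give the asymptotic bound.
Master Theorem template: W(n) = a·W(n/b) + f(n).
Here: a=625, b=5, f(n)=7n
Compute log_b(a) = log_5(625) = 4.
f(n) = 7n = O(n^(4-ε)) with ε = 3. Case 1: W(n) = Θ(n^log_b(a)) = Θ(n^4).

Case 1: W(n) = Θ(n^4)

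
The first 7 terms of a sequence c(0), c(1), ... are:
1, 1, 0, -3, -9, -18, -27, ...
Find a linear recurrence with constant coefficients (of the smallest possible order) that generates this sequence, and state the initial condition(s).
Look for the lowest-order linear relation among consecutive terms.
Observation: c(n) - 3·c(n-1) - (-3)·c(n-2) = 0 holds for the shown terms, and no order-1 relation c(n) = α·c(n-1) + β fits.
Check at n=3: 3·0 + (-3)·1 = -3. ✓

c(n) = 3c(n-1) - 3c(n-2), c(0) = 1, c(1) = 1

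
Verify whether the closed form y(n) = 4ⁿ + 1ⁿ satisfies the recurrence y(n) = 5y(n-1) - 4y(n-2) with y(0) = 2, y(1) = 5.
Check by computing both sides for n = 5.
From the recurrence with y(0) = 2, y(1) = 5:
  y(0) = 2, y(1) = 5, y(2) = 17, y(3) = 65, y(4) = 257, y(5) = 1025
  so the recurrence gives y(5) = 1025.
From the proposed closed form y(n) = 4ⁿ + 1ⁿ:
  y(5) = 1025.
Both sides give 1025 at n = 5, and the initial condition(s) match, so the closed form is consistent.

Yes, the closed form is correct.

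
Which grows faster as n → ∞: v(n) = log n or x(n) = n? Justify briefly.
Comparing growth rates:
Growth-rate hierarchy: log n ≺ any polynomial ≺ any exponential cⁿ (c>1) ≺ n! ≺ nⁿ.
polynomial degree 1 dominates logarithmic asymptotically.

x(n) grows faster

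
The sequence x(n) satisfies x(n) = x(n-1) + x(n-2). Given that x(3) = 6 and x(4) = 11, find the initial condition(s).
Work backwards using x(k) = x(k+2) - x(k+1):
x(2) = x(4) - x(3) = 11 - 6 = 5
x(1) = x(3) - x(2) = 6 - 5 = 1
x(0) = x(2) - x(1) = 5 - 1 = 4

x(0) = 4, x(1) = 1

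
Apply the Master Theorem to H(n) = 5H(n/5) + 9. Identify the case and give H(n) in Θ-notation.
Master Theorem template: H(n) = a·H(n/b) + f(n).
Here: a=5, b=5, f(n)=9
Compute log_b(a) = log_5(5) = 1.
f(n) = 9 = O(n^(1-ε)) with ε = 1. Case 1: H(n) = Θ(n^log_b(a)) = Θ(n).

Case 1: H(n) = Θ(n)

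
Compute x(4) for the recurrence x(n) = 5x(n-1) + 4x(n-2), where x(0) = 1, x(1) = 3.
Computing the sequence terms:
1, 3, 19, 107, 611

611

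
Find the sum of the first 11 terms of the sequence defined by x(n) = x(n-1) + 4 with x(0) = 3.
Computing the sequence terms: 3, 7, 11, 15, 19, 23, 27, 31, 35, 39, 43
Adding these values together:

253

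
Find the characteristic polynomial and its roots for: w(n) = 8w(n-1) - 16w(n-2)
Substitute w(n) = rⁿ and divide through by rⁿ⁻²: r² - 8r + 16 = 0
Factor: (r - 4)² = 0, so r = 4 (double root).
General solution: w(n) = (A + Bn)·4ⁿ

Characteristic: r² - 8r + 16 = 0, Roots: r = 4 (double root)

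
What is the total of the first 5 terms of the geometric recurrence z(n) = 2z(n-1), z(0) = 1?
Computing the sequence terms: 1, 2, 4, 8, 16
Adding these values together:

31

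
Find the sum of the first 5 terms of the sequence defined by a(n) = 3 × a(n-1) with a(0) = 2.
Computing the sequence terms: 2, 6, 18, 54, 162
Adding these values together:

242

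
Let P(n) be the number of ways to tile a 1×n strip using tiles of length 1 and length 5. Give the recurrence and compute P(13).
Condition on the last tile: it has length 1 (leaving a 1×(n-1) strip) or length 5 (leaving a 1×(n-5) strip), so P(n) = P(n-1) + P(n-5) (order-5 linear recurrence).
For 0 ≤ i < 5 only unit tiles fit, so P(i) = 1.
Iterating the recurrence: P(5) = 2, P(6) = 3, P(7) = 4, P(8) = 5, P(9) = 6, P(10) = 8, P(11) = 11, P(12) = 15, P(13) = 20.

P(n) = P(n-1) + P(n-5), with P(i) = 1 for 0 ≤ i < 5; P(13) = 20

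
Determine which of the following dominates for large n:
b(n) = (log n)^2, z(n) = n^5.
Comparing growth rates:
Growth-rate hierarchy: log n ≺ any polynomial ≺ any exponential cⁿ (c>1) ≺ n! ≺ nⁿ.
polynomial degree 5 dominates polylogarithmic (log n)^2 asymptotically.

z(n) grows faster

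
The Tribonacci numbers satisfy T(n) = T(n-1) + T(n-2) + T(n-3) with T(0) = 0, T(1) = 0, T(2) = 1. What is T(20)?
Computing the sequence terms:
0, 0, 1, 1, 2, 4, 7, 13, 24, 44, 81, 149, 274, 504, 927, 1705, 3136, 5768, 10609, 19513, 35890

35890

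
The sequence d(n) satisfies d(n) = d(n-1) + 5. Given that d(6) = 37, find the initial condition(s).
d(6) = d(0) + 6·5, so d(0) = 37 - 30 = 7.

d(0) = 7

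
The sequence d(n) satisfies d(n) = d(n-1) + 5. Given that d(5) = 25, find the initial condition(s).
d(5) = d(0) + 5·5, so d(0) = 25 - 25 = 0.

d(0) = 0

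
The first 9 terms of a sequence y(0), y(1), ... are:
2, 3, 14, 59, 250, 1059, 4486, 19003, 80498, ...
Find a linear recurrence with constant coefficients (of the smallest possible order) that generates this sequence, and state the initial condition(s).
Look for the lowest-order linear relation among consecutive terms.
Observation: y(n) - 4·y(n-1) - (1)·y(n-2) = 0 holds for the shown terms, and no order-1 relation y(n) = α·y(n-1) + β fits.
Check at n=3: 4·14 + (1)·3 = 59. ✓

y(n) = 4y(n-1) + y(n-2), y(0) = 2, y(1) = 3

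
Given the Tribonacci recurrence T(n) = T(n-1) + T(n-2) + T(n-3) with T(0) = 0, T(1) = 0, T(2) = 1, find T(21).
Computing the sequence terms:
0, 0, 1, 1, 2, 4, 7, 13, 24, 44, 81, 149, 274, 504, 927, 1705, 3136, 5768, 10609, 19513, 35890, 66012

66012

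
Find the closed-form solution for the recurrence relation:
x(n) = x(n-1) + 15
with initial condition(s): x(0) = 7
Recurrence: x(n) = x(n-1) + 15, initial: x(0) = 7.
Each step adds 15, so x(n) = x(0) + 15n = 15n + 7.

x(n) = 15n + 7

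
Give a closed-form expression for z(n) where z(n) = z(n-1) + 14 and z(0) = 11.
Recurrence: z(n) = z(n-1) + 14, initial: z(0) = 11.
Each step adds 14, so z(n) = z(0) + 14n = 14n + 11.

z(n) = 14n + 11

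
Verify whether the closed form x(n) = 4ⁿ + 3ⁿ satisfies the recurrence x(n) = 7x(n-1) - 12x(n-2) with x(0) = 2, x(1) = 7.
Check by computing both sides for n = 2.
From the recurrence with x(0) = 2, x(1) = 7:
  x(0) = 2, x(1) = 7, x(2) = 25
  so the recurrence gives x(2) = 25.
From the proposed closed form x(n) = 4ⁿ + 3ⁿ:
  x(2) = 25.
Both sides give 25 at n = 2, and the initial condition(s) match, so the closed form is consistent.

Yes, the closed form is correct.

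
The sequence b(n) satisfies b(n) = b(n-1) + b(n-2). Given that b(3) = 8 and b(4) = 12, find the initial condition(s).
Work backwards using b(k) = b(k+2) - b(k+1):
b(2) = b(4) - b(3) = 12 - 8 = 4
b(1) = b(3) - b(2) = 8 - 4 = 4
b(0) = b(2) - b(1) = 4 - 4 = 0

b(0) = 0, b(1) = 4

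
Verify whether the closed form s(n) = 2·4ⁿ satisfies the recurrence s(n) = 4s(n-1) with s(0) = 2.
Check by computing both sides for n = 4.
From the recurrence with s(0) = 2:
  s(0) = 2, s(1) = 8, s(2) = 32, s(3) = 128, s(4) = 512
  so the recurrence gives s(4) = 512.
From the proposed closed form s(n) = 2·4ⁿ:
  s(4) = 512.
Both sides give 512 at n = 4, and the initial condition(s) match, so the closed form is consistent.

Yes, the closed form is correct.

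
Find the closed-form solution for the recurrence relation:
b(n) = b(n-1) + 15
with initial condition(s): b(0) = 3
Recurrence: b(n) = b(n-1) + 15, initial: b(0) = 3.
Each step adds 15, so b(n) = b(0) + 15n = 15n + 3.

b(n) = 15n + 3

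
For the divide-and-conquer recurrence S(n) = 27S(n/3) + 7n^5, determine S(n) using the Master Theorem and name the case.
Master Theorem template: S(n) = a·S(n/b) + f(n).
Here: a=27, b=3, f(n)=7n^5
Compute log_b(a) = log_3(27) = 3.
f(n) = 7n^5 = Ω(n^(3+ε)) with ε = 2, and the regularity condition holds (a·f(n/b) = (a/b^5)·f(n) with a/b^5 = 3^-2 < 1). Case 3: S(n) = Θ(f(n)) = Θ(n^5).

Case 3: S(n) = Θ(n^5)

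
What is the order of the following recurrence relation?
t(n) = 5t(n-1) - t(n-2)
The order is the largest lag k for which t(n-k) appears. Here the deepest term is t(n-2), so the order is 2.

Order 2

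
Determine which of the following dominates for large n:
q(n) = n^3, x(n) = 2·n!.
Comparing growth rates:
Growth-rate hierarchy: log n ≺ any polynomial ≺ any exponential cⁿ (c>1) ≺ n! ≺ nⁿ.
factorial dominates polynomial degree 3 asymptotically.

x(n) grows faster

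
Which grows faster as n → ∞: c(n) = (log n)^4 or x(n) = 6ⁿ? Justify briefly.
Comparing growth rates:
Growth-rate hierarchy: log n ≺ any polynomial ≺ any exponential cⁿ (c>1) ≺ n! ≺ nⁿ.
exponential base 6 dominates polylogarithmic (log n)^4 asymptotically.

x(n) grows faster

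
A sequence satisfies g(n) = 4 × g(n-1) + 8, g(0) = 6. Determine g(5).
Computing step by step:
g(0) = 6
g(1) = 4 × 6 + 8 = 32
g(2) = 4 × 32 + 8 = 136
g(3) = 4 × 136 + 8 = 552
g(4) = 4 × 552 + 8 = 2216
g(5) = 4 × 2216 + 8 = 8872

8872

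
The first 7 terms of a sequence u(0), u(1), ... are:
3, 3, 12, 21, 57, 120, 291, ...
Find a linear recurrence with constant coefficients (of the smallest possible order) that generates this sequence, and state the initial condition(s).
Look for the lowest-order linear relation among consecutive terms.
Observation: u(n) - 1·u(n-1) - (3)·u(n-2) = 0 holds for the shown terms, and no order-1 relation u(n) = α·u(n-1) + β fits.
Check at n=3: 1·12 + (3)·3 = 21. ✓

u(n) = u(n-1) + 3u(n-2), u(0) = 3, u(1) = 3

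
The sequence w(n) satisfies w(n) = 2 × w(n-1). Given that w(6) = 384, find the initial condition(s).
In general w(n) = 2ⁿ · w(0). At n = 6: w(0) = w(6) / 2^6 = 384 / 64 = 6.

w(0) = 6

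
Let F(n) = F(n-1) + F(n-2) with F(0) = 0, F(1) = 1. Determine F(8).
Computing the sequence terms:
0, 1, 1, 2, 3, 5, 8, 13, 21

21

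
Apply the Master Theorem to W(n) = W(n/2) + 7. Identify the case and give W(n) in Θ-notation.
Master Theorem template: W(n) = a·W(n/b) + f(n).
Here: a=1, b=2, f(n)=7
Compute log_b(a) = log_2(1) = 0.
f(n) = 7 = Θ(1). Case 2: W(n) = Θ(log n).

Case 2: W(n) = Θ(log n)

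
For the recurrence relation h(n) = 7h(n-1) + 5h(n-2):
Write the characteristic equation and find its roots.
Substitute h(n) = rⁿ and divide through by rⁿ⁻²: r² - 7r - 5 = 0
Discriminant: 7² + 4·5 = 69, not a perfect square, so by the quadratic formula r = (7 ± √69)/2.
General solution: h(n) = A·r₁ⁿ + B·r₂ⁿ where r₁,r₂ = (7 ± √69)/2

Characteristic: r² - 7r - 5 = 0, Roots: r = (7 ± √69)/2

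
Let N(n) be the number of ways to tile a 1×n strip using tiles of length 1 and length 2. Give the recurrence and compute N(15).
Condition on the last tile: it has length 1 (leaving a 1×(n-1) strip) or length 2 (leaving a 1×(n-2) strip), so N(n) = N(n-1) + N(n-2) (order-2 linear recurrence).
For 0 ≤ i < 2 only unit tiles fit, so N(i) = 1.
Iterating the recurrence: N(2) = 2, N(3) = 3, N(4) = 5, N(5) = 8, N(6) = 13, N(7) = 21, N(8) = 34, N(9) = 55, N(10) = 89, N(11) = 144, N(12) = 233, N(13) = 377, N(14) = 610, N(15) = 987.

N(n) = N(n-1) + N(n-2), with N(i) = 1 for 0 ≤ i < 2; N(15) = 987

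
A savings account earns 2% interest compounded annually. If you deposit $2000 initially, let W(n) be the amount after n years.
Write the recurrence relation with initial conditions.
Each year the balance grows by 2%, i.e. is multiplied by 1 + 2/100 = 1.02, so W(n) = 1.02 × W(n-1). The initial deposit gives W(0) = 2000.
Unrolling gives the closed form W(n) = 2000 × (1.02)ⁿ.

W(n) = 1.02 × W(n-1), W(0) = 2000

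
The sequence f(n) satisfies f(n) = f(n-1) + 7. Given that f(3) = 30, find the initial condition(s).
f(3) = f(0) + 3·7, so f(0) = 30 - 21 = 9.

f(0) = 9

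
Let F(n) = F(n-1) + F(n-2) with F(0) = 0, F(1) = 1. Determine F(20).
Computing the sequence terms:
0, 1, 1, 2, 3, 5, 8, 13, 21, 34, 55, 89, 144, 233, 377, 610, 987, 1597, 2584, 4181, 6765

6765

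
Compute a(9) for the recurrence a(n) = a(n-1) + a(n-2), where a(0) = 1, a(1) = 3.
Computing the sequence terms:
1, 3, 4, 7, 11, 18, 29, 47, 76, 123

123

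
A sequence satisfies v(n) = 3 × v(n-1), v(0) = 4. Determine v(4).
Computing step by step:
v(0) = 4
v(1) = 3 × 4 = 12
v(2) = 3 × 12 = 36
v(3) = 3 × 36 = 108
v(4) = 3 × 108 = 324

324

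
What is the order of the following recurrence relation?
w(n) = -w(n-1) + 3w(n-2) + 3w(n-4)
The order is the largest lag k for which w(n-k) appears. Here the deepest term is w(n-4), so the order is 4.

Order 4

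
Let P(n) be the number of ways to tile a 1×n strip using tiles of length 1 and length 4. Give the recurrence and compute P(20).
Condition on the last tile: it has length 1 (leaving a 1×(n-1) strip) or length 4 (leaving a 1×(n-4) strip), so P(n) = P(n-1) + P(n-4) (order-4 linear recurrence).
For 0 ≤ i < 4 only unit tiles fit, so P(i) = 1.
Iterating the recurrence: P(4) = 2, P(5) = 3, P(6) = 4, P(7) = 5, P(8) = 7, P(9) = 10, P(10) = 14, P(11) = 19, P(12) = 26, P(13) = 36, P(14) = 50, P(15) = 69, P(16) = 95, P(17) = 131, P(18) = 181, P(19) = 250, P(20) = 345.

P(n) = P(n-1) + P(n-4), with P(i) = 1 for 0 ≤ i < 4; P(20) = 345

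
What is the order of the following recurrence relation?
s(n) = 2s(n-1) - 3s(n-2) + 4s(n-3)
The order is the largest lag k for which s(n-k) appears. Here the deepest term is s(n-3), so the order is 3.

Order 3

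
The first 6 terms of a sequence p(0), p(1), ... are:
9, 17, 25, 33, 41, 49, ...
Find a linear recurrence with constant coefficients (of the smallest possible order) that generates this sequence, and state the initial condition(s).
Look for the lowest-order linear relation among consecutive terms.
Observation: consecutive differences are constant (= 8).
Check at n=2: 1·17 + 8 = 25. ✓

p(n) = p(n-1) + 8, p(0) = 9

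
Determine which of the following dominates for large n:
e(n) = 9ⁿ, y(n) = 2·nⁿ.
Comparing growth rates:
Growth-rate hierarchy: log n ≺ any polynomial ≺ any exponential cⁿ (c>1) ≺ n! ≺ nⁿ.
super-exponential nⁿ dominates exponential base 9 asymptotically.

y(n) grows faster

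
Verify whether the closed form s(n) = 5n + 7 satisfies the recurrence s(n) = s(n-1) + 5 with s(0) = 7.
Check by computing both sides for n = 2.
From the recurrence with s(0) = 7:
  s(0) = 7, s(1) = 12, s(2) = 17
  so the recurrence gives s(2) = 17.
From the proposed closed form s(n) = 5n + 7:
  s(2) = 17.
Both sides give 17 at n = 2, and the initial condition(s) match, so the closed form is consistent.

Yes, the closed form is correct.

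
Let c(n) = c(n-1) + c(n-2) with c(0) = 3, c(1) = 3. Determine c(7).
Computing the sequence terms:
3, 3, 6, 9, 15, 24, 39, 63

63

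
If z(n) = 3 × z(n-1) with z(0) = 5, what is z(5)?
Computing step by step:
z(0) = 5
z(1) = 3 × 5 = 15
z(2) = 3 × 15 = 45
z(3) = 3 × 45 = 135
z(4) = 3 × 135 = 405
z(5) = 3 × 405 = 1215

1215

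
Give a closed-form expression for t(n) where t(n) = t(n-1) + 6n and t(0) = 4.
Recurrence: t(n) = t(n-1) + 6n, initial: t(0) = 4.
Telescoping: t(n) = t(0) + 6·Σᵢ₌₁ⁿ i = 4 + 6·n(n+1)/2.

t(n) = 6·n(n+1)/2 + 4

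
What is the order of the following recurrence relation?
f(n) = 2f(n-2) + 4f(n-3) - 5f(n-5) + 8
The order is the largest lag k for which f(n-k) appears. Here the deepest term is f(n-5) (the 8 term is non-homogeneous and does not affect the order), so the order is 5.

Order 5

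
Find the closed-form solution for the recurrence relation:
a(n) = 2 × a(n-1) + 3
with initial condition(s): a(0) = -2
Recurrence: a(n) = 2 × a(n-1) + 3, initial: a(0) = -2.
Try a(n) = A·2ⁿ + C. Substituting: A·2ⁿ + C = 2(A·2ⁿ⁻¹ + C) + 3 = A·2ⁿ + 2C + 3, so C = 2C + 3, giving C = -3. Then a(0) = A - 3 = -2 gives A = 1.

a(n) = 2ⁿ - 3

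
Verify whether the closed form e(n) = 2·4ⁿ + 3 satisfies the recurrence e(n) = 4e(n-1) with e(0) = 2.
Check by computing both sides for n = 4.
From the recurrence with e(0) = 2:
  e(0) = 2, e(1) = 8, e(2) = 32, e(3) = 128, e(4) = 512
  so the recurrence gives e(4) = 512.
From the proposed closed form e(n) = 2·4ⁿ + 3:
  e(4) = 515.
The recurrence gives 512 but the closed form gives 515, so the closed form does not satisfy the recurrence.

No, the closed form is incorrect.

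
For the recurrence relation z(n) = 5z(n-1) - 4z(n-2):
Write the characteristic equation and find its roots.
Substitute z(n) = rⁿ and divide through by rⁿ⁻²: r² - 5r + 4 = 0
Factor: (r - 4)(r - 1) = 0, so r = 4, 1.
General solution: z(n) = A·4ⁿ + B·1ⁿ

Characteristic: r² - 5r + 4 = 0, Roots: r = 4, 1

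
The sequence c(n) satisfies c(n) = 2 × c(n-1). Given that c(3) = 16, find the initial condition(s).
In general c(n) = 2ⁿ · c(0). At n = 3: c(0) = c(3) / 2^3 = 16 / 8 = 2.

c(0) = 2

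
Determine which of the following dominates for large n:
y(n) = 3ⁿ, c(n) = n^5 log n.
Comparing growth rates:
Growth-rate hierarchy: log n ≺ any polynomial ≺ any exponential cⁿ (c>1) ≺ n! ≺ nⁿ.
exponential base 3 dominates polynomial degree 5 (with log factor) asymptotically.

y(n) grows faster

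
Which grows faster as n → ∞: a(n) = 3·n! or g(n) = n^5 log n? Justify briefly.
Comparing growth rates:
Growth-rate hierarchy: log n ≺ any polynomial ≺ any exponential cⁿ (c>1) ≺ n! ≺ nⁿ.
factorial dominates polynomial degree 5 (with log factor) asymptotically.

a(n) grows faster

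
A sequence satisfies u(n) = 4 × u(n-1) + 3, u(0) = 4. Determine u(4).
Computing step by step:
u(0) = 4
u(1) = 4 × 4 + 3 = 19
u(2) = 4 × 19 + 3 = 79
u(3) = 4 × 79 + 3 = 319
u(4) = 4 × 319 + 3 = 1279

1279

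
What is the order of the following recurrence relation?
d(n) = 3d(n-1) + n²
The order is the largest lag k for which d(n-k) appears. Here the deepest term is d(n-1) (the n² term is non-homogeneous and does not affect the order), so the order is 1.

Order 1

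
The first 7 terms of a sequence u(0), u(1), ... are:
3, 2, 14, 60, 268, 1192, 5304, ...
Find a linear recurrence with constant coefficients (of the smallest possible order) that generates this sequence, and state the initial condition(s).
Look for the lowest-order linear relation among consecutive terms.
Observation: u(n) - 4·u(n-1) - (2)·u(n-2) = 0 holds for the shown terms, and no order-1 relation u(n) = α·u(n-1) + β fits.
Check at n=3: 4·14 + (2)·2 = 60. ✓

u(n) = 4u(n-1) + 2u(n-2), u(0) = 3, u(1) = 2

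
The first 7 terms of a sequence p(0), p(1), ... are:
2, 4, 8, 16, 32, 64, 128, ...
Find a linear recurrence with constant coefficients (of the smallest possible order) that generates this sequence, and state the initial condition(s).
Look for the lowest-order linear relation among consecutive terms.
Observation: each term is 2× the previous.
Check at n=2: 2·4 = 8. ✓

p(n) = 2 × p(n-1), p(0) = 2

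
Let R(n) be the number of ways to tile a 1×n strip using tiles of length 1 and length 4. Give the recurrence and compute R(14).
Condition on the last tile: it has length 1 (leaving a 1×(n-1) strip) or length 4 (leaving a 1×(n-4) strip), so R(n) = R(n-1) + R(n-4) (order-4 linear recurrence).
For 0 ≤ i < 4 only unit tiles fit, so R(i) = 1.
Iterating the recurrence: R(4) = 2, R(5) = 3, R(6) = 4, R(7) = 5, R(8) = 7, R(9) = 10, R(10) = 14, R(11) = 19, R(12) = 26, R(13) = 36, R(14) = 50.

R(n) = R(n-1) + R(n-4), with R(i) = 1 for 0 ≤ i < 4; R(14) = 50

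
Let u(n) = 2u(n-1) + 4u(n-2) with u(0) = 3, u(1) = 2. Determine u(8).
Computing the sequence terms:
3, 2, 16, 40, 144, 448, 1472, 4736, 15360

15360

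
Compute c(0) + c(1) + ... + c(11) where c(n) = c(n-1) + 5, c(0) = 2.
Computing the sequence terms: 2, 7, 12, 17, 22, 27, 32, 37, 42, 47, 52, 57
Adding these values together:

354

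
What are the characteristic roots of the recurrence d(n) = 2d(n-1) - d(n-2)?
Substitute d(n) = rⁿ and divide through by rⁿ⁻²: r² - 2r + 1 = 0
Factor: (r - 1)² = 0, so r = 1 (double root).
General solution: d(n) = (A + Bn)·1ⁿ

Characteristic: r² - 2r + 1 = 0, Roots: r = 1 (double root)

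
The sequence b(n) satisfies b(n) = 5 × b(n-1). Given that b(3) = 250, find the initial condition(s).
In general b(n) = 5ⁿ · b(0). At n = 3: b(0) = b(3) / 5^3 = 250 / 125 = 2.

b(0) = 2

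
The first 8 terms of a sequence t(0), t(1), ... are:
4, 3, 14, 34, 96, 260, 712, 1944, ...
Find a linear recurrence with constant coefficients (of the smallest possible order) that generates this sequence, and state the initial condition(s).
Look for the lowest-order linear relation among consecutive terms.
Observation: t(n) - 2·t(n-1) - (2)·t(n-2) = 0 holds for the shown terms, and no order-1 relation t(n) = α·t(n-1) + β fits.
Check at n=3: 2·14 + (2)·3 = 34. ✓

t(n) = 2t(n-1) + 2t(n-2), t(0) = 4, t(1) = 3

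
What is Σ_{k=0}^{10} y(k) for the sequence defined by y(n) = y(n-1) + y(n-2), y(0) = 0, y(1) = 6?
Computing the sequence terms: 0, 6, 6, 12, 18, 30, 48, 78, 126, 204, 330
Adding these values together:

858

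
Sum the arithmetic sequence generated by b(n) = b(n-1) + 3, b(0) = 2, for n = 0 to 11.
Computing the sequence terms: 2, 5, 8, 11, 14, 17, 20, 23, 26, 29, 32, 35
Adding these values together:

222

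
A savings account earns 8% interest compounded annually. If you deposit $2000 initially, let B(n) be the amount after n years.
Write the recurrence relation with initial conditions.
Each year the balance grows by 8%, i.e. is multiplied by 1 + 8/100 = 1.08, so B(n) = 1.08 × B(n-1). The initial deposit gives B(0) = 2000.
Unrolling gives the closed form B(n) = 2000 × (1.08)ⁿ.

B(n) = 1.08 × B(n-1), B(0) = 2000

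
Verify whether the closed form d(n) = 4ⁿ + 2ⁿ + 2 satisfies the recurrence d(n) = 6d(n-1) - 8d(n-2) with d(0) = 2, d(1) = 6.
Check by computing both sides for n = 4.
From the recurrence with d(0) = 2, d(1) = 6:
  d(0) = 2, d(1) = 6, d(2) = 20, d(3) = 72, d(4) = 272
  so the recurrence gives d(4) = 272.
From the proposed closed form d(n) = 4ⁿ + 2ⁿ + 2:
  d(4) = 274.
The recurrence gives 272 but the closed form gives 274, so the closed form does not satisfy the recurrence.

No, the closed form is incorrect.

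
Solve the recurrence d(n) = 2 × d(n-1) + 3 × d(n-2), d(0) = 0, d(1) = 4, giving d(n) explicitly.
Recurrence: d(n) = 2 × d(n-1) + 3 × d(n-2), initial: d(0) = 0, d(1) = 4.
Characteristic equation: r² - 2r - 3 = 0, which factors as (r - 3)(r + 1) = 0, so r = 3, -1. General solution d(n) = A·3ⁿ + B·(-1)ⁿ. From d(0) = 0: A + B = 0. From d(1) = 4: 3A - 1B = 4. Solving gives A = 1, B = -1.

d(n) = 3ⁿ - (-1)ⁿ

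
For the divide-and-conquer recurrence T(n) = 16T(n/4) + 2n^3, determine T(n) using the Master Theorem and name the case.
Master Theorem template: T(n) = a·T(n/b) + f(n).
Here: a=16, b=4, f(n)=2n^3
Compute log_b(a) = log_4(16) = 2.
f(n) = 2n^3 = Ω(n^(2+ε)) with ε = 1, and the regularity condition holds (a·f(n/b) = (a/b^3)·f(n) with a/b^3 = 4^-1 < 1). Case 3: T(n) = Θ(f(n)) = Θ(n^3).

Case 3: T(n) = Θ(n^3)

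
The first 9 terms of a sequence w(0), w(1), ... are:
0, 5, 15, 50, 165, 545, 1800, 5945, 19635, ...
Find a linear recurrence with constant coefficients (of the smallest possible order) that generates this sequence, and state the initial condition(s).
Look for the lowest-order linear relation among consecutive terms.
Observation: w(n) - 3·w(n-1) - (1)·w(n-2) = 0 holds for the shown terms, and no order-1 relation w(n) = α·w(n-1) + β fits.
Check at n=3: 3·15 + (1)·5 = 50. ✓

w(n) = 3w(n-1) + w(n-2), w(0) = 0, w(1) = 5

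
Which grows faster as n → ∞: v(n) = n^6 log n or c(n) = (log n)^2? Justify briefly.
Comparing growth rates:
Growth-rate hierarchy: log n ≺ any polynomial ≺ any exponential cⁿ (c>1) ≺ n! ≺ nⁿ.
polynomial degree 6 (with log factor) dominates polylogarithmic (log n)^2 asymptotically.

v(n) grows faster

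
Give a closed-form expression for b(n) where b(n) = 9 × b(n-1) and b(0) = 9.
Recurrence: b(n) = 9 × b(n-1), initial: b(0) = 9.
Each term is 9 times the previous, so this is geometric with ratio 9. After n steps: b(n) = b(0)·9ⁿ = 9·9ⁿ.

b(n) = 9·9ⁿ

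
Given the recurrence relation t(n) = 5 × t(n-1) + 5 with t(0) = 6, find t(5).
Computing step by step:
t(0) = 6
t(1) = 5 × 6 + 5 = 35
t(2) = 5 × 35 + 5 = 180
t(3) = 5 × 180 + 5 = 905
t(4) = 5 × 905 + 5 = 4530
t(5) = 5 × 4530 + 5 = 22655

22655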